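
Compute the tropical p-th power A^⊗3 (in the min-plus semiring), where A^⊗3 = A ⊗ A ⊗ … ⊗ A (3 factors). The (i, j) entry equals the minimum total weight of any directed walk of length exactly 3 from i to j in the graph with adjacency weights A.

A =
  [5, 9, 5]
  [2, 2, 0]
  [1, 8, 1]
A^⊗3 =
  [7, 13, 7]
  [2, 6, 2]
  [3, 10, 3]

Each entry (A^⊗3)_ij equals the minimum over all length-3 walks i = v_0 → v_1 → … → v_3 = j of Σ_t A[v_t][v_{t+1}]. For example, for (i, j) = (0, 2) we minimise over 9 possible intermediate vertex sequences; the minimum is 7, attained along the walk 0 → 2 → 2 → 2.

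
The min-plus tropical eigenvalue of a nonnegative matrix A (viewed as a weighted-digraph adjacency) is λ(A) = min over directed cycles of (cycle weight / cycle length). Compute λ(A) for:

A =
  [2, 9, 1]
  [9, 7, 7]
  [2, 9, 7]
λ(A) = 3/2

Enumerate directed cycles and compute their means (weight / length). Sample:
  cycle 0 → 0: weight = 2, length = 1, mean = 2/1 ≈ 2.000
  cycle 1 → 1: weight = 7, length = 1, mean = 7/1 ≈ 7.000
  cycle 2 → 2: weight = 7, length = 1, mean = 7/1 ≈ 7.000
  cycle 0 → 1 → 0: weight = 18, length = 2, mean = 18/2 ≈ 9.000
  cycle 0 → 2 → 0: weight = 3, length = 2, mean = 3/2 ≈ 1.500
  cycle 1 → 0 → 1: weight = 18, length = 2, mean = 18/2 ≈ 9.000
Minimum mean = 1.500, attained e.g. along the cycle 0 → 2 → 0 with weight 3 and length 2. So λ(A) = 3/2 = 3/2.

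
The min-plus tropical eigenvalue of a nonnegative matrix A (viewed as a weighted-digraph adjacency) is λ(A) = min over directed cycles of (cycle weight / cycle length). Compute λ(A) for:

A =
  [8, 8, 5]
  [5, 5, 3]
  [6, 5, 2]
λ(A) = 2

Enumerate directed cycles and compute their means (weight / length). Sample:
  cycle 0 → 0: weight = 8, length = 1, mean = 8/1 ≈ 8.000
  cycle 1 → 1: weight = 5, length = 1, mean = 5/1 ≈ 5.000
  cycle 2 → 2: weight = 2, length = 1, mean = 2/1 ≈ 2.000
  cycle 0 → 1 → 0: weight = 13, length = 2, mean = 13/2 ≈ 6.500
  cycle 0 → 2 → 0: weight = 11, length = 2, mean = 11/2 ≈ 5.500
  cycle 1 → 0 → 1: weight = 13, length = 2, mean = 13/2 ≈ 6.500
Minimum mean = 2.000, attained e.g. along the cycle 2 → 2 with weight 2 and length 1. So λ(A) = 2/1 = 2.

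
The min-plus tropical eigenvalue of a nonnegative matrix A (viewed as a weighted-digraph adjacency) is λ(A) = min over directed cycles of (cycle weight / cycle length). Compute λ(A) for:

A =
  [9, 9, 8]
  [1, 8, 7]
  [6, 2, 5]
λ(A) = 11/3

Enumerate directed cycles and compute their means (weight / length). Sample:
  cycle 0 → 0: weight = 9, length = 1, mean = 9/1 ≈ 9.000
  cycle 1 → 1: weight = 8, length = 1, mean = 8/1 ≈ 8.000
  cycle 2 → 2: weight = 5, length = 1, mean = 5/1 ≈ 5.000
  cycle 0 → 1 → 0: weight = 10, length = 2, mean = 10/2 ≈ 5.000
  cycle 0 → 2 → 0: weight = 14, length = 2, mean = 14/2 ≈ 7.000
  cycle 1 → 0 → 1: weight = 10, length = 2, mean = 10/2 ≈ 5.000
Minimum mean = 3.667, attained e.g. along the cycle 0 → 2 → 1 → 0 with weight 11 and length 3. So λ(A) = 11/3 = 11/3.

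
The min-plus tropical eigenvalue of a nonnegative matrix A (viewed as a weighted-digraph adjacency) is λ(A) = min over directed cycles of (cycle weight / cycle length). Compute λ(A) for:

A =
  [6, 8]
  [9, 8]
λ(A) = 6

Enumerate directed cycles and compute their means (weight / length). Sample:
  cycle 0 → 0: weight = 6, length = 1, mean = 6/1 ≈ 6.000
  cycle 1 → 1: weight = 8, length = 1, mean = 8/1 ≈ 8.000
  cycle 0 → 1 → 0: weight = 17, length = 2, mean = 17/2 ≈ 8.500
  cycle 1 → 0 → 1: weight = 17, length = 2, mean = 17/2 ≈ 8.500
Minimum mean = 6.000, attained e.g. along the cycle 0 → 0 with weight 6 and length 1. So λ(A) = 6/1 = 6.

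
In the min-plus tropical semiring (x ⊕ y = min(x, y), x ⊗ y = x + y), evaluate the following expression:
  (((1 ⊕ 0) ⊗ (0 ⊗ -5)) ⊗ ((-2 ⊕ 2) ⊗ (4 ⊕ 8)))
(((1 ⊕ 0) ⊗ (0 ⊗ -5)) ⊗ ((-2 ⊕ 2) ⊗ (4 ⊕ 8))) = -3

Expand innermost to outermost. Recall ⊕ takes the minimum of its arguments and ⊗ takes their sum. Working out the expression (((1 ⊕ 0) ⊗ (0 ⊗ -5)) ⊗ ((-2 ⊕ 2) ⊗ (4 ⊕ 8))) gives -3.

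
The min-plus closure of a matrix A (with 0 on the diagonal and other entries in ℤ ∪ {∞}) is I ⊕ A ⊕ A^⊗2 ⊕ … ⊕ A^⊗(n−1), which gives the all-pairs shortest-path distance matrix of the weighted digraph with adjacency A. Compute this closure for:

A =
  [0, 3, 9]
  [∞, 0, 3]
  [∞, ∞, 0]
Closure =
  [0, 3, 6]
  [∞, 0, 3]
  [∞, ∞, 0]

This is the Floyd-Warshall all-pairs shortest-path computation. For each intermediate vertex k = 0, 1, …, 2, update dist[i][j] ← min(dist[i][j], dist[i][k] + dist[k][j]). The final matrix gives, for each (i, j), the minimum total weight of any directed path from i to j (possibly empty when i = j).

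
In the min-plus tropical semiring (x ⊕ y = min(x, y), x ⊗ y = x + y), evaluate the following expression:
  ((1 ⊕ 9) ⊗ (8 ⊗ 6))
((1 ⊕ 9) ⊗ (8 ⊗ 6)) = 15

Expand innermost to outermost. Recall ⊕ takes the minimum of its arguments and ⊗ takes their sum. Working out the expression ((1 ⊕ 9) ⊗ (8 ⊗ 6)) gives 15.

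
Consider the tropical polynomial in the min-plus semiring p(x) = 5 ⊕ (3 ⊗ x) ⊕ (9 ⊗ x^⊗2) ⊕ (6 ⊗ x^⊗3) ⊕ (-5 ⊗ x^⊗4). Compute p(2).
p(2) = 3

A tropical monomial a ⊗ x^⊗i evaluates to a + i · x. Evaluating each term at x = 2:
  Term 0 contributes 5 + 0 · 2 = 5
  Term 1 contributes 3 + 1 · 2 = 5
  Term 2 contributes 9 + 2 · 2 = 13
  Term 3 contributes 6 + 3 · 2 = 12
  Term 4 contributes -5 + 4 · 2 = 3
p(2) = ⊕ of these = min[5, 5, 13, 12, 3] = 3.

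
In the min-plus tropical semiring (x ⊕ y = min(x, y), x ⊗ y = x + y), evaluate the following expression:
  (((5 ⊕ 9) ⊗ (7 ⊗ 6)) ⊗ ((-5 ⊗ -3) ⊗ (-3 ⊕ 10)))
(((5 ⊕ 9) ⊗ (7 ⊗ 6)) ⊗ ((-5 ⊗ -3) ⊗ (-3 ⊕ 10))) = 7

Expand innermost to outermost. Recall ⊕ takes the minimum of its arguments and ⊗ takes their sum. Working out the expression (((5 ⊕ 9) ⊗ (7 ⊗ 6)) ⊗ ((-5 ⊗ -3) ⊗ (-3 ⊕ 10))) gives 7.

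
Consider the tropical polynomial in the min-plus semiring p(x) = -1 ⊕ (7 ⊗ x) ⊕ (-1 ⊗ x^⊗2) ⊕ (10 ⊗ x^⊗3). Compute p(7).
p(7) = -1

A tropical monomial a ⊗ x^⊗i evaluates to a + i · x. Evaluating each term at x = 7:
  Term 0 contributes -1 + 0 · 7 = -1
  Term 1 contributes 7 + 1 · 7 = 14
  Term 2 contributes -1 + 2 · 7 = 13
  Term 3 contributes 10 + 3 · 7 = 31
p(7) = ⊕ of these = min[-1, 14, 13, 31] = -1.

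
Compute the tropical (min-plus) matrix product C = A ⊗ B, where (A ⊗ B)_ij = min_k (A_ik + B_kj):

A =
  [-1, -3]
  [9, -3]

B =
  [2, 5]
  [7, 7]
A ⊗ B =
  [1, 4]
  [4, 4]

Apply the min-plus product entry-by-entry:
  C[0][0] = min over k of (A[0][0] + B[0][0] = -1 + 2 = 1, A[0][1] + B[1][0] = -3 + 7 = 4) = 1 (attained at k = 0)
  C[0][1] = min over k of (A[0][0] + B[0][1] = -1 + 5 = 4, A[0][1] + B[1][1] = -3 + 7 = 4) = 4 (attained at k = 0)
  C[1][0] = min over k of (A[1][0] + B[0][0] = 9 + 2 = 11, A[1][1] + B[1][0] = -3 + 7 = 4) = 4 (attained at k = 1)
  C[1][1] = min over k of (A[1][0] + B[0][1] = 9 + 5 = 14, A[1][1] + B[1][1] = -3 + 7 = 4) = 4 (attained at k = 1)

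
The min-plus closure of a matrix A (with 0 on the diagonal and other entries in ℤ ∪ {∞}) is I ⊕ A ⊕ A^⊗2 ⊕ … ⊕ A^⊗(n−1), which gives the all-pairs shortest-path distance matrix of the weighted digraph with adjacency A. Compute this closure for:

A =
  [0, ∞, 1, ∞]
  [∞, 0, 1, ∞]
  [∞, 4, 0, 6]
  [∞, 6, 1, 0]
Closure =
  [0, 5, 1, 7]
  [∞, 0, 1, 7]
  [∞, 4, 0, 6]
  [∞, 5, 1, 0]

This is the Floyd-Warshall all-pairs shortest-path computation. For each intermediate vertex k = 0, 1, …, 3, update dist[i][j] ← min(dist[i][j], dist[i][k] + dist[k][j]). The final matrix gives, for each (i, j), the minimum total weight of any directed path from i to j (possibly empty when i = j).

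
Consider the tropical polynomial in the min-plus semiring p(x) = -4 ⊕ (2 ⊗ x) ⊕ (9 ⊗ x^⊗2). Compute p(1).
p(1) = -4

A tropical monomial a ⊗ x^⊗i evaluates to a + i · x. Evaluating each term at x = 1:
  Term 0 contributes -4 + 0 · 1 = -4
  Term 1 contributes 2 + 1 · 1 = 3
  Term 2 contributes 9 + 2 · 1 = 11
p(1) = ⊕ of these = min[-4, 3, 11] = -4.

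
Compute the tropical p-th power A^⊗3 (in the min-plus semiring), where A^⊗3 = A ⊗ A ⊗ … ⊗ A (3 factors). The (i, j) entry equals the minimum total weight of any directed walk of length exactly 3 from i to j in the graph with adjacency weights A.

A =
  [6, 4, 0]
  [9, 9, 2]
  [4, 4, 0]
A^⊗3 =
  [4, 4, 0]
  [6, 6, 2]
  [4, 4, 0]

Each entry (A^⊗3)_ij equals the minimum over all length-3 walks i = v_0 → v_1 → … → v_3 = j of Σ_t A[v_t][v_{t+1}]. For example, for (i, j) = (0, 2) we minimise over 9 possible intermediate vertex sequences; the minimum is 0, attained along the walk 0 → 2 → 2 → 2.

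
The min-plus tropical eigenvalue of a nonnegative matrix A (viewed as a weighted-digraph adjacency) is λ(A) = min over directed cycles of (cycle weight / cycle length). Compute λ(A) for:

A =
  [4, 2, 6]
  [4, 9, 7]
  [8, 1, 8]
λ(A) = 3

Enumerate directed cycles and compute their means (weight / length). Sample:
  cycle 0 → 0: weight = 4, length = 1, mean = 4/1 ≈ 4.000
  cycle 1 → 1: weight = 9, length = 1, mean = 9/1 ≈ 9.000
  cycle 2 → 2: weight = 8, length = 1, mean = 8/1 ≈ 8.000
  cycle 0 → 1 → 0: weight = 6, length = 2, mean = 6/2 ≈ 3.000
  cycle 0 → 2 → 0: weight = 14, length = 2, mean = 14/2 ≈ 7.000
  cycle 1 → 0 → 1: weight = 6, length = 2, mean = 6/2 ≈ 3.000
Minimum mean = 3.000, attained e.g. along the cycle 0 → 1 → 0 with weight 6 and length 2. So λ(A) = 6/2 = 3.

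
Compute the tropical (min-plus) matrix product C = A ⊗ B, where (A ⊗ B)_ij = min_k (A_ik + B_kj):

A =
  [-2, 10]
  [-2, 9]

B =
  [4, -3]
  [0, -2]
A ⊗ B =
  [2, -5]
  [2, -5]

Apply the min-plus product entry-by-entry:
  C[0][0] = min over k of (A[0][0] + B[0][0] = -2 + 4 = 2, A[0][1] + B[1][0] = 10 + 0 = 10) = 2 (attained at k = 0)
  C[0][1] = min over k of (A[0][0] + B[0][1] = -2 + -3 = -5, A[0][1] + B[1][1] = 10 + -2 = 8) = -5 (attained at k = 0)
  C[1][0] = min over k of (A[1][0] + B[0][0] = -2 + 4 = 2, A[1][1] + B[1][0] = 9 + 0 = 9) = 2 (attained at k = 0)
  C[1][1] = min over k of (A[1][0] + B[0][1] = -2 + -3 = -5, A[1][1] + B[1][1] = 9 + -2 = 7) = -5 (attained at k = 0)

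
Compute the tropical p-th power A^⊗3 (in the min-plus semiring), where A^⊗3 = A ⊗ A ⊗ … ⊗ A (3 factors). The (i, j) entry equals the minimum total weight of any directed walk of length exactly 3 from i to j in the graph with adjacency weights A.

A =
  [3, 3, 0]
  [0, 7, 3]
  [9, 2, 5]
A^⊗3 =
  [2, 5, 3]
  [3, 2, 3]
  [5, 5, 2]

Each entry (A^⊗3)_ij equals the minimum over all length-3 walks i = v_0 → v_1 → … → v_3 = j of Σ_t A[v_t][v_{t+1}]. For example, for (i, j) = (0, 2) we minimise over 9 possible intermediate vertex sequences; the minimum is 3, attained along the walk 0 → 1 → 0 → 2.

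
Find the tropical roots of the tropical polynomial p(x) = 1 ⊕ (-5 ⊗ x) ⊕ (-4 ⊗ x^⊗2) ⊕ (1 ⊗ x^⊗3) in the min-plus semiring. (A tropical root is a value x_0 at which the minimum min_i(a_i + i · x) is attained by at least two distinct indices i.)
Roots: {-5, -1, 6}

Each tropical root is a break point of the lower envelope of the lines y = a_i + i · x (there are 4 lines, with slopes 0, 1, ..., 3). Only the lines that attain the minimum somewhere contribute to roots; other lines are dominated. Here the surviving (envelope) indices are i = 3, i = 2, i = 1, i = 0.
Intersections between consecutive envelope lines give the roots: for adjacent envelope indices i < j the intersection is x = (a_i − a_j) / (j − i). Reading off the sorted break points: {-5, -1, 6}.
Verification: at each break x_0, at least two indices attain the minimum of min_i(a_i + i · x_0).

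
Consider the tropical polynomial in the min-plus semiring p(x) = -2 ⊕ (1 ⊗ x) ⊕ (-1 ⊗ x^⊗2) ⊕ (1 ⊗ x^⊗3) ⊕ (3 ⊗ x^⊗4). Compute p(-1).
p(-1) = -3

A tropical monomial a ⊗ x^⊗i evaluates to a + i · x. Evaluating each term at x = -1:
  Term 0 contributes -2 + 0 · -1 = -2
  Term 1 contributes 1 + 1 · -1 = 0
  Term 2 contributes -1 + 2 · -1 = -3
  Term 3 contributes 1 + 3 · -1 = -2
  Term 4 contributes 3 + 4 · -1 = -1
p(-1) = ⊕ of these = min[-2, 0, -3, -2, -1] = -3.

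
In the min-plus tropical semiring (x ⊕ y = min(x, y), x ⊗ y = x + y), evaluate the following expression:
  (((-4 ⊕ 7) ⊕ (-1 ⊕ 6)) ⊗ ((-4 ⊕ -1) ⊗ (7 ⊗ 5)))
(((-4 ⊕ 7) ⊕ (-1 ⊕ 6)) ⊗ ((-4 ⊕ -1) ⊗ (7 ⊗ 5))) = 4

Expand innermost to outermost. Recall ⊕ takes the minimum of its arguments and ⊗ takes their sum. Working out the expression (((-4 ⊕ 7) ⊕ (-1 ⊕ 6)) ⊗ ((-4 ⊕ -1) ⊗ (7 ⊗ 5))) gives 4.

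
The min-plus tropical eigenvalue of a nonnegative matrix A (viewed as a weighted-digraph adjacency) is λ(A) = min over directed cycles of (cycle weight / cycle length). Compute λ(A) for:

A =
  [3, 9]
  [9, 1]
λ(A) = 1

Enumerate directed cycles and compute their means (weight / length). Sample:
  cycle 0 → 0: weight = 3, length = 1, mean = 3/1 ≈ 3.000
  cycle 1 → 1: weight = 1, length = 1, mean = 1/1 ≈ 1.000
  cycle 0 → 1 → 0: weight = 18, length = 2, mean = 18/2 ≈ 9.000
  cycle 1 → 0 → 1: weight = 18, length = 2, mean = 18/2 ≈ 9.000
Minimum mean = 1.000, attained e.g. along the cycle 1 → 1 with weight 1 and length 1. So λ(A) = 1/1 = 1.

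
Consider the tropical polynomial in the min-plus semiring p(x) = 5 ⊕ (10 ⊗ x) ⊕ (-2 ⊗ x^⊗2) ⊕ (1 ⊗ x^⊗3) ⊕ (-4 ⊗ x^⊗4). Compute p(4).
p(4) = 5

A tropical monomial a ⊗ x^⊗i evaluates to a + i · x. Evaluating each term at x = 4:
  Term 0 contributes 5 + 0 · 4 = 5
  Term 1 contributes 10 + 1 · 4 = 14
  Term 2 contributes -2 + 2 · 4 = 6
  Term 3 contributes 1 + 3 · 4 = 13
  Term 4 contributes -4 + 4 · 4 = 12
p(4) = ⊕ of these = min[5, 14, 6, 13, 12] = 5.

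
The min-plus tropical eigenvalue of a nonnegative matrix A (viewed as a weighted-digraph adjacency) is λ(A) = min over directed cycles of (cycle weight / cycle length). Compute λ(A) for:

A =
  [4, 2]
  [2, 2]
λ(A) = 2

Enumerate directed cycles and compute their means (weight / length). Sample:
  cycle 0 → 0: weight = 4, length = 1, mean = 4/1 ≈ 4.000
  cycle 1 → 1: weight = 2, length = 1, mean = 2/1 ≈ 2.000
  cycle 0 → 1 → 0: weight = 4, length = 2, mean = 4/2 ≈ 2.000
  cycle 1 → 0 → 1: weight = 4, length = 2, mean = 4/2 ≈ 2.000
Minimum mean = 2.000, attained e.g. along the cycle 1 → 1 with weight 2 and length 1. So λ(A) = 2/1 = 2.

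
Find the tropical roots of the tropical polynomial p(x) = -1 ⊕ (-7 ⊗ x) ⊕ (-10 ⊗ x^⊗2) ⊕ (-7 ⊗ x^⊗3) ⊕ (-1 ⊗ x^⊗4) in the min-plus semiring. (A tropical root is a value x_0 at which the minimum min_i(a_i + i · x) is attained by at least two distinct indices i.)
Roots: {-6, -3, 3, 6}

Each tropical root is a break point of the lower envelope of the lines y = a_i + i · x (there are 5 lines, with slopes 0, 1, ..., 4). Only the lines that attain the minimum somewhere contribute to roots; other lines are dominated. Here the surviving (envelope) indices are i = 4, i = 3, i = 2, i = 1, i = 0.
Intersections between consecutive envelope lines give the roots: for adjacent envelope indices i < j the intersection is x = (a_i − a_j) / (j − i). Reading off the sorted break points: {-6, -3, 3, 6}.
Verification: at each break x_0, at least two indices attain the minimum of min_i(a_i + i · x_0).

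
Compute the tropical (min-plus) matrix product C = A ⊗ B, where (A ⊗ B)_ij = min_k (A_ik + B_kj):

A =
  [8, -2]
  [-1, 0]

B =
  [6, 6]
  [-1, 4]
A ⊗ B =
  [-3, 2]
  [-1, 4]

Apply the min-plus product entry-by-entry:
  C[0][0] = min over k of (A[0][0] + B[0][0] = 8 + 6 = 14, A[0][1] + B[1][0] = -2 + -1 = -3) = -3 (attained at k = 1)
  C[0][1] = min over k of (A[0][0] + B[0][1] = 8 + 6 = 14, A[0][1] + B[1][1] = -2 + 4 = 2) = 2 (attained at k = 1)
  C[1][0] = min over k of (A[1][0] + B[0][0] = -1 + 6 = 5, A[1][1] + B[1][0] = 0 + -1 = -1) = -1 (attained at k = 1)
  C[1][1] = min over k of (A[1][0] + B[0][1] = -1 + 6 = 5, A[1][1] + B[1][1] = 0 + 4 = 4) = 4 (attained at k = 1)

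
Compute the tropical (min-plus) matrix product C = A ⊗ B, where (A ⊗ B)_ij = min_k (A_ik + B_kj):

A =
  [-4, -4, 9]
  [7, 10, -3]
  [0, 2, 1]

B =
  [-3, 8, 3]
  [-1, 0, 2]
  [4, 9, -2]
A ⊗ B =
  [-7, -4, -2]
  [1, 6, -5]
  [-3, 2, -1]

Apply the min-plus product entry-by-entry:
  C[0][0] = min over k of (A[0][0] + B[0][0] = -4 + -3 = -7, A[0][1] + B[1][0] = -4 + -1 = -5, A[0][2] + B[2][0] = 9 + 4 = 13) = -7 (attained at k = 0)
  C[0][1] = min over k of (A[0][0] + B[0][1] = -4 + 8 = 4, A[0][1] + B[1][1] = -4 + 0 = -4, A[0][2] + B[2][1] = 9 + 9 = 18) = -4 (attained at k = 1)
  C[0][2] = min over k of (A[0][0] + B[0][2] = -4 + 3 = -1, A[0][1] + B[1][2] = -4 + 2 = -2, A[0][2] + B[2][2] = 9 + -2 = 7) = -2 (attained at k = 1)
  C[1][0] = min over k of (A[1][0] + B[0][0] = 7 + -3 = 4, A[1][1] + B[1][0] = 10 + -1 = 9, A[1][2] + B[2][0] = -3 + 4 = 1) = 1 (attained at k = 2)
  C[1][1] = min over k of (A[1][0] + B[0][1] = 7 + 8 = 15, A[1][1] + B[1][1] = 10 + 0 = 10, A[1][2] + B[2][1] = -3 + 9 = 6) = 6 (attained at k = 2)
  C[1][2] = min over k of (A[1][0] + B[0][2] = 7 + 3 = 10, A[1][1] + B[1][2] = 10 + 2 = 12, A[1][2] + B[2][2] = -3 + -2 = -5) = -5 (attained at k = 2)
  C[2][0] = min over k of (A[2][0] + B[0][0] = 0 + -3 = -3, A[2][1] + B[1][0] = 2 + -1 = 1, A[2][2] + B[2][0] = 1 + 4 = 5) = -3 (attained at k = 0)
  C[2][1] = min over k of (A[2][0] + B[0][1] = 0 + 8 = 8, A[2][1] + B[1][1] = 2 + 0 = 2, A[2][2] + B[2][1] = 1 + 9 = 10) = 2 (attained at k = 1)
  C[2][2] = min over k of (A[2][0] + B[0][2] = 0 + 3 = 3, A[2][1] + B[1][2] = 2 + 2 = 4, A[2][2] + B[2][2] = 1 + -2 = -1) = -1 (attained at k = 2)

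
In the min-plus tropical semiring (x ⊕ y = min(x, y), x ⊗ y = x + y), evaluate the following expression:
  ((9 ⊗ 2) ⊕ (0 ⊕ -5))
((9 ⊗ 2) ⊕ (0 ⊕ -5)) = -5

Expand innermost to outermost. Recall ⊕ takes the minimum of its arguments and ⊗ takes their sum. Working out the expression ((9 ⊗ 2) ⊕ (0 ⊕ -5)) gives -5.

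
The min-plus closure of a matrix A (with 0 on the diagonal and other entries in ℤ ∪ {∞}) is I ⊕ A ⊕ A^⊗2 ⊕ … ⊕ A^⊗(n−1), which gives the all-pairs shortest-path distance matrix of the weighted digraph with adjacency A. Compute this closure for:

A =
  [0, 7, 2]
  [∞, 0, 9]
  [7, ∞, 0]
Closure =
  [0, 7, 2]
  [16, 0, 9]
  [7, 14, 0]

This is the Floyd-Warshall all-pairs shortest-path computation. For each intermediate vertex k = 0, 1, …, 2, update dist[i][j] ← min(dist[i][j], dist[i][k] + dist[k][j]). The final matrix gives, for each (i, j), the minimum total weight of any directed path from i to j (possibly empty when i = j).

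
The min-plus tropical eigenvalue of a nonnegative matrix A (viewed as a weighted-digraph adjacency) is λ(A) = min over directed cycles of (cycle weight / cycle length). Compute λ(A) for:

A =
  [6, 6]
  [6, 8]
λ(A) = 6

Enumerate directed cycles and compute their means (weight / length). Sample:
  cycle 0 → 0: weight = 6, length = 1, mean = 6/1 ≈ 6.000
  cycle 1 → 1: weight = 8, length = 1, mean = 8/1 ≈ 8.000
  cycle 0 → 1 → 0: weight = 12, length = 2, mean = 12/2 ≈ 6.000
  cycle 1 → 0 → 1: weight = 12, length = 2, mean = 12/2 ≈ 6.000
Minimum mean = 6.000, attained e.g. along the cycle 0 → 0 with weight 6 and length 1. So λ(A) = 6/1 = 6.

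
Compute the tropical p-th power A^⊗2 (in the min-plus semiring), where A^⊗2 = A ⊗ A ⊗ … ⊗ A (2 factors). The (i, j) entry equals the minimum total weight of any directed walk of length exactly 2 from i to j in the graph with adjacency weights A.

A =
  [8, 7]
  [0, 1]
A^⊗2 =
  [7, 8]
  [1, 2]

Each entry (A^⊗2)_ij equals the minimum over all length-2 walks i = v_0 → v_1 → … → v_2 = j of Σ_t A[v_t][v_{t+1}]. For example, for (i, j) = (0, 1) we minimise over 2 possible intermediate vertex sequences; the minimum is 8, attained along the walk 0 → 1 → 1.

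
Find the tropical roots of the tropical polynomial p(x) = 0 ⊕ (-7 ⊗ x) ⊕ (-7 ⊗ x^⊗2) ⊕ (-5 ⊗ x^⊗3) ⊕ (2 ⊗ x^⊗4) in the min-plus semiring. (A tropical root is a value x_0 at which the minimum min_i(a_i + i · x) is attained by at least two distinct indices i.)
Roots: {-7, -2, 0, 7}

Each tropical root is a break point of the lower envelope of the lines y = a_i + i · x (there are 5 lines, with slopes 0, 1, ..., 4). Only the lines that attain the minimum somewhere contribute to roots; other lines are dominated. Here the surviving (envelope) indices are i = 4, i = 3, i = 2, i = 1, i = 0.
Intersections between consecutive envelope lines give the roots: for adjacent envelope indices i < j the intersection is x = (a_i − a_j) / (j − i). Reading off the sorted break points: {-7, -2, 0, 7}.
Verification: at each break x_0, at least two indices attain the minimum of min_i(a_i + i · x_0).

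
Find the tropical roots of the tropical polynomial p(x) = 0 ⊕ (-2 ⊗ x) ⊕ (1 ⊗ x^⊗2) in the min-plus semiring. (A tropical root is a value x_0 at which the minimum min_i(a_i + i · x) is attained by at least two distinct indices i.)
Roots: {-3, 2}

Each tropical root is a break point of the lower envelope of the lines y = a_i + i · x (there are 3 lines, with slopes 0, 1, ..., 2). Only the lines that attain the minimum somewhere contribute to roots; other lines are dominated. Here the surviving (envelope) indices are i = 2, i = 1, i = 0.
Intersections between consecutive envelope lines give the roots: for adjacent envelope indices i < j the intersection is x = (a_i − a_j) / (j − i). Reading off the sorted break points: {-3, 2}.
Verification: at each break x_0, at least two indices attain the minimum of min_i(a_i + i · x_0).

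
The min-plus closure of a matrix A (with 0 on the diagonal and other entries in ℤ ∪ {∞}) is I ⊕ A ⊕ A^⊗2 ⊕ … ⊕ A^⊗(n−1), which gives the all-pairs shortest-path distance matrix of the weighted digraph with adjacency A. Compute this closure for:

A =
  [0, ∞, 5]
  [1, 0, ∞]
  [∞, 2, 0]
Closure =
  [0, 7, 5]
  [1, 0, 6]
  [3, 2, 0]

This is the Floyd-Warshall all-pairs shortest-path computation. For each intermediate vertex k = 0, 1, …, 2, update dist[i][j] ← min(dist[i][j], dist[i][k] + dist[k][j]). The final matrix gives, for each (i, j), the minimum total weight of any directed path from i to j (possibly empty when i = j).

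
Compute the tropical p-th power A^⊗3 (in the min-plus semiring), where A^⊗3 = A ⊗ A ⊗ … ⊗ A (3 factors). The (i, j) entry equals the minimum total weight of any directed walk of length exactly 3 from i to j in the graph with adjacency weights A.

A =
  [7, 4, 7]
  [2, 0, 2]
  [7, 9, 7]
A^⊗3 =
  [6, 4, 6]
  [2, 0, 2]
  [11, 9, 11]

Each entry (A^⊗3)_ij equals the minimum over all length-3 walks i = v_0 → v_1 → … → v_3 = j of Σ_t A[v_t][v_{t+1}]. For example, for (i, j) = (0, 2) we minimise over 9 possible intermediate vertex sequences; the minimum is 6, attained along the walk 0 → 1 → 1 → 2.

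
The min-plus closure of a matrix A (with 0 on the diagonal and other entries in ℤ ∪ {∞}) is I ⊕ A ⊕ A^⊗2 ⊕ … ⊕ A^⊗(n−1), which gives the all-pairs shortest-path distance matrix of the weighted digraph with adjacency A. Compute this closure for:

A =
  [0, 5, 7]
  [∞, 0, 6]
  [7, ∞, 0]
Closure =
  [0, 5, 7]
  [13, 0, 6]
  [7, 12, 0]

This is the Floyd-Warshall all-pairs shortest-path computation. For each intermediate vertex k = 0, 1, …, 2, update dist[i][j] ← min(dist[i][j], dist[i][k] + dist[k][j]). The final matrix gives, for each (i, j), the minimum total weight of any directed path from i to j (possibly empty when i = j).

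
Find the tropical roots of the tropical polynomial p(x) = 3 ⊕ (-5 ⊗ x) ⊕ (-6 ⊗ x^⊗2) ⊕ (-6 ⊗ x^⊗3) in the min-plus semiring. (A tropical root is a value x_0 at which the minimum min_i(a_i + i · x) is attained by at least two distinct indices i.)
Roots: {0, 1, 8}

Each tropical root is a break point of the lower envelope of the lines y = a_i + i · x (there are 4 lines, with slopes 0, 1, ..., 3). Only the lines that attain the minimum somewhere contribute to roots; other lines are dominated. Here the surviving (envelope) indices are i = 3, i = 2, i = 1, i = 0.
Intersections between consecutive envelope lines give the roots: for adjacent envelope indices i < j the intersection is x = (a_i − a_j) / (j − i). Reading off the sorted break points: {0, 1, 8}.
Verification: at each break x_0, at least two indices attain the minimum of min_i(a_i + i · x_0).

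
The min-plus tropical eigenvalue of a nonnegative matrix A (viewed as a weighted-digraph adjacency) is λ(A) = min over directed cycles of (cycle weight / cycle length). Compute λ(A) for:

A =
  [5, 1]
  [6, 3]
λ(A) = 3

Enumerate directed cycles and compute their means (weight / length). Sample:
  cycle 0 → 0: weight = 5, length = 1, mean = 5/1 ≈ 5.000
  cycle 1 → 1: weight = 3, length = 1, mean = 3/1 ≈ 3.000
  cycle 0 → 1 → 0: weight = 7, length = 2, mean = 7/2 ≈ 3.500
  cycle 1 → 0 → 1: weight = 7, length = 2, mean = 7/2 ≈ 3.500
Minimum mean = 3.000, attained e.g. along the cycle 1 → 1 with weight 3 and length 1. So λ(A) = 3/1 = 3.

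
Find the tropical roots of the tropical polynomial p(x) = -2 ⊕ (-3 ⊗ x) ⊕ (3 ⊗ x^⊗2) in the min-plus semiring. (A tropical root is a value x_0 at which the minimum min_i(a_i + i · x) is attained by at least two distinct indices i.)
Roots: {-6, 1}

Each tropical root is a break point of the lower envelope of the lines y = a_i + i · x (there are 3 lines, with slopes 0, 1, ..., 2). Only the lines that attain the minimum somewhere contribute to roots; other lines are dominated. Here the surviving (envelope) indices are i = 2, i = 1, i = 0.
Intersections between consecutive envelope lines give the roots: for adjacent envelope indices i < j the intersection is x = (a_i − a_j) / (j − i). Reading off the sorted break points: {-6, 1}.
Verification: at each break x_0, at least two indices attain the minimum of min_i(a_i + i · x_0).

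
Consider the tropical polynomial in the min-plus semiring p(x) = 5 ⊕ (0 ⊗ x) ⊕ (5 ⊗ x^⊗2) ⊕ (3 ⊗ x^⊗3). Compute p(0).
p(0) = 0

A tropical monomial a ⊗ x^⊗i evaluates to a + i · x. Evaluating each term at x = 0:
  Term 0 contributes 5 + 0 · 0 = 5
  Term 1 contributes 0 + 1 · 0 = 0
  Term 2 contributes 5 + 2 · 0 = 5
  Term 3 contributes 3 + 3 · 0 = 3
p(0) = ⊕ of these = min[5, 0, 5, 3] = 0.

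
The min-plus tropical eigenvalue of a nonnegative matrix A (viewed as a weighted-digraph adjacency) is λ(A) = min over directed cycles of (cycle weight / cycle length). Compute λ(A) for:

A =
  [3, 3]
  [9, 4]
λ(A) = 3

Enumerate directed cycles and compute their means (weight / length). Sample:
  cycle 0 → 0: weight = 3, length = 1, mean = 3/1 ≈ 3.000
  cycle 1 → 1: weight = 4, length = 1, mean = 4/1 ≈ 4.000
  cycle 0 → 1 → 0: weight = 12, length = 2, mean = 12/2 ≈ 6.000
  cycle 1 → 0 → 1: weight = 12, length = 2, mean = 12/2 ≈ 6.000
Minimum mean = 3.000, attained e.g. along the cycle 0 → 0 with weight 3 and length 1. So λ(A) = 3/1 = 3.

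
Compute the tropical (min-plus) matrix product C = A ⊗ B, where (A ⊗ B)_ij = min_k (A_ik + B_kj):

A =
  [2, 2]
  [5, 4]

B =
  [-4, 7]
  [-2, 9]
A ⊗ B =
  [-2, 9]
  [1, 12]

Apply the min-plus product entry-by-entry:
  C[0][0] = min over k of (A[0][0] + B[0][0] = 2 + -4 = -2, A[0][1] + B[1][0] = 2 + -2 = 0) = -2 (attained at k = 0)
  C[0][1] = min over k of (A[0][0] + B[0][1] = 2 + 7 = 9, A[0][1] + B[1][1] = 2 + 9 = 11) = 9 (attained at k = 0)
  C[1][0] = min over k of (A[1][0] + B[0][0] = 5 + -4 = 1, A[1][1] + B[1][0] = 4 + -2 = 2) = 1 (attained at k = 0)
  C[1][1] = min over k of (A[1][0] + B[0][1] = 5 + 7 = 12, A[1][1] + B[1][1] = 4 + 9 = 13) = 12 (attained at k = 0)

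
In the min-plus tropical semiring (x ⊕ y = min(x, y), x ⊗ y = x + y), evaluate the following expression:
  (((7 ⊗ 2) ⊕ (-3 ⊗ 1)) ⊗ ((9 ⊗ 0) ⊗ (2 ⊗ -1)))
(((7 ⊗ 2) ⊕ (-3 ⊗ 1)) ⊗ ((9 ⊗ 0) ⊗ (2 ⊗ -1))) = 8

Expand innermost to outermost. Recall ⊕ takes the minimum of its arguments and ⊗ takes their sum. Working out the expression (((7 ⊗ 2) ⊕ (-3 ⊗ 1)) ⊗ ((9 ⊗ 0) ⊗ (2 ⊗ -1))) gives 8.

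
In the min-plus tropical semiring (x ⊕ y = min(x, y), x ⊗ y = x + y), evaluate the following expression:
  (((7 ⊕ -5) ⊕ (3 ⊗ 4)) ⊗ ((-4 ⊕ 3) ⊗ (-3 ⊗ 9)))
(((7 ⊕ -5) ⊕ (3 ⊗ 4)) ⊗ ((-4 ⊕ 3) ⊗ (-3 ⊗ 9))) = -3

Expand innermost to outermost. Recall ⊕ takes the minimum of its arguments and ⊗ takes their sum. Working out the expression (((7 ⊕ -5) ⊕ (3 ⊗ 4)) ⊗ ((-4 ⊕ 3) ⊗ (-3 ⊗ 9))) gives -3.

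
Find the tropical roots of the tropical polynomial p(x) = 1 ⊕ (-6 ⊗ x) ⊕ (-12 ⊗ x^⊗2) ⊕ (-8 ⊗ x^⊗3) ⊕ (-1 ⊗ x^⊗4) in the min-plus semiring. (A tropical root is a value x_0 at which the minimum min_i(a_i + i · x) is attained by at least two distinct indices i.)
Roots: {-7, -4, 6, 7}

Each tropical root is a break point of the lower envelope of the lines y = a_i + i · x (there are 5 lines, with slopes 0, 1, ..., 4). Only the lines that attain the minimum somewhere contribute to roots; other lines are dominated. Here the surviving (envelope) indices are i = 4, i = 3, i = 2, i = 1, i = 0.
Intersections between consecutive envelope lines give the roots: for adjacent envelope indices i < j the intersection is x = (a_i − a_j) / (j − i). Reading off the sorted break points: {-7, -4, 6, 7}.
Verification: at each break x_0, at least two indices attain the minimum of min_i(a_i + i · x_0).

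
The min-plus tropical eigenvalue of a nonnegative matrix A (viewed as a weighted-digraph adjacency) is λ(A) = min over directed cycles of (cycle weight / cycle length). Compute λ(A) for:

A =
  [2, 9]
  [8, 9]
λ(A) = 2

Enumerate directed cycles and compute their means (weight / length). Sample:
  cycle 0 → 0: weight = 2, length = 1, mean = 2/1 ≈ 2.000
  cycle 1 → 1: weight = 9, length = 1, mean = 9/1 ≈ 9.000
  cycle 0 → 1 → 0: weight = 17, length = 2, mean = 17/2 ≈ 8.500
  cycle 1 → 0 → 1: weight = 17, length = 2, mean = 17/2 ≈ 8.500
Minimum mean = 2.000, attained e.g. along the cycle 0 → 0 with weight 2 and length 1. So λ(A) = 2/1 = 2.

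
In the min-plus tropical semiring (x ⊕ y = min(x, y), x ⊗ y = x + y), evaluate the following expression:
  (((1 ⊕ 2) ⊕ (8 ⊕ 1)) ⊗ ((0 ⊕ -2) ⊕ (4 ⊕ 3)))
(((1 ⊕ 2) ⊕ (8 ⊕ 1)) ⊗ ((0 ⊕ -2) ⊕ (4 ⊕ 3))) = -1

Expand innermost to outermost. Recall ⊕ takes the minimum of its arguments and ⊗ takes their sum. Working out the expression (((1 ⊕ 2) ⊕ (8 ⊕ 1)) ⊗ ((0 ⊕ -2) ⊕ (4 ⊕ 3))) gives -1.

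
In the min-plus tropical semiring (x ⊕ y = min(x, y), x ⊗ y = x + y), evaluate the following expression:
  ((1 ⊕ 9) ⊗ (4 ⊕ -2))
((1 ⊕ 9) ⊗ (4 ⊕ -2)) = -1

Expand innermost to outermost. Recall ⊕ takes the minimum of its arguments and ⊗ takes their sum. Working out the expression ((1 ⊕ 9) ⊗ (4 ⊕ -2)) gives -1.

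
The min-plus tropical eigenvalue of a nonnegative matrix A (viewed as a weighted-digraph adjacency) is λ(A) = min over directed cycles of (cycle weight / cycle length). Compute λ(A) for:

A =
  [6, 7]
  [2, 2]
λ(A) = 2

Enumerate directed cycles and compute their means (weight / length). Sample:
  cycle 0 → 0: weight = 6, length = 1, mean = 6/1 ≈ 6.000
  cycle 1 → 1: weight = 2, length = 1, mean = 2/1 ≈ 2.000
  cycle 0 → 1 → 0: weight = 9, length = 2, mean = 9/2 ≈ 4.500
  cycle 1 → 0 → 1: weight = 9, length = 2, mean = 9/2 ≈ 4.500
Minimum mean = 2.000, attained e.g. along the cycle 1 → 1 with weight 2 and length 1. So λ(A) = 2/1 = 2.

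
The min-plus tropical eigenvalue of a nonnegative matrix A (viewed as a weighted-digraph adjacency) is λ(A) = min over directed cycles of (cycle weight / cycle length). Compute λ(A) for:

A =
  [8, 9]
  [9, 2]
λ(A) = 2

Enumerate directed cycles and compute their means (weight / length). Sample:
  cycle 0 → 0: weight = 8, length = 1, mean = 8/1 ≈ 8.000
  cycle 1 → 1: weight = 2, length = 1, mean = 2/1 ≈ 2.000
  cycle 0 → 1 → 0: weight = 18, length = 2, mean = 18/2 ≈ 9.000
  cycle 1 → 0 → 1: weight = 18, length = 2, mean = 18/2 ≈ 9.000
Minimum mean = 2.000, attained e.g. along the cycle 1 → 1 with weight 2 and length 1. So λ(A) = 2/1 = 2.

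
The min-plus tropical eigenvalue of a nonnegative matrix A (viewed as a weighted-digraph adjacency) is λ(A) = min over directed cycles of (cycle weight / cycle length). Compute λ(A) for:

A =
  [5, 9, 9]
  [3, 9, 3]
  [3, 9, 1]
λ(A) = 1

Enumerate directed cycles and compute their means (weight / length). Sample:
  cycle 0 → 0: weight = 5, length = 1, mean = 5/1 ≈ 5.000
  cycle 1 → 1: weight = 9, length = 1, mean = 9/1 ≈ 9.000
  cycle 2 → 2: weight = 1, length = 1, mean = 1/1 ≈ 1.000
  cycle 0 → 1 → 0: weight = 12, length = 2, mean = 12/2 ≈ 6.000
  cycle 0 → 2 → 0: weight = 12, length = 2, mean = 12/2 ≈ 6.000
  cycle 1 → 0 → 1: weight = 12, length = 2, mean = 12/2 ≈ 6.000
Minimum mean = 1.000, attained e.g. along the cycle 2 → 2 with weight 1 and length 1. So λ(A) = 1/1 = 1.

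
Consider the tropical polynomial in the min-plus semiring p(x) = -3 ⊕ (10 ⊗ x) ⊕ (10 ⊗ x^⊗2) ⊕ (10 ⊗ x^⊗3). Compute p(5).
p(5) = -3

A tropical monomial a ⊗ x^⊗i evaluates to a + i · x. Evaluating each term at x = 5:
  Term 0 contributes -3 + 0 · 5 = -3
  Term 1 contributes 10 + 1 · 5 = 15
  Term 2 contributes 10 + 2 · 5 = 20
  Term 3 contributes 10 + 3 · 5 = 25
p(5) = ⊕ of these = min[-3, 15, 20, 25] = -3.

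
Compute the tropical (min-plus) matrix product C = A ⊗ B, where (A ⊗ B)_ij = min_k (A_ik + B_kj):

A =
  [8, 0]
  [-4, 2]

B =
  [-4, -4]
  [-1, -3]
A ⊗ B =
  [-1, -3]
  [-8, -8]

Apply the min-plus product entry-by-entry:
  C[0][0] = min over k of (A[0][0] + B[0][0] = 8 + -4 = 4, A[0][1] + B[1][0] = 0 + -1 = -1) = -1 (attained at k = 1)
  C[0][1] = min over k of (A[0][0] + B[0][1] = 8 + -4 = 4, A[0][1] + B[1][1] = 0 + -3 = -3) = -3 (attained at k = 1)
  C[1][0] = min over k of (A[1][0] + B[0][0] = -4 + -4 = -8, A[1][1] + B[1][0] = 2 + -1 = 1) = -8 (attained at k = 0)
  C[1][1] = min over k of (A[1][0] + B[0][1] = -4 + -4 = -8, A[1][1] + B[1][1] = 2 + -3 = -1) = -8 (attained at k = 0)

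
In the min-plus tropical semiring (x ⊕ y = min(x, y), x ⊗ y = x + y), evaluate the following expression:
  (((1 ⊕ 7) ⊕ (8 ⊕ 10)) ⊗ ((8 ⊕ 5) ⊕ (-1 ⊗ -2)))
(((1 ⊕ 7) ⊕ (8 ⊕ 10)) ⊗ ((8 ⊕ 5) ⊕ (-1 ⊗ -2))) = -2

Expand innermost to outermost. Recall ⊕ takes the minimum of its arguments and ⊗ takes their sum. Working out the expression (((1 ⊕ 7) ⊕ (8 ⊕ 10)) ⊗ ((8 ⊕ 5) ⊕ (-1 ⊗ -2))) gives -2.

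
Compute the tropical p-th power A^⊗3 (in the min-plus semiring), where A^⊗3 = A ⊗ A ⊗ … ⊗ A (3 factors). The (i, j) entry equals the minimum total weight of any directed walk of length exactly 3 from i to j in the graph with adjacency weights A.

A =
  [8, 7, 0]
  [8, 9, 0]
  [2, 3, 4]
A^⊗3 =
  [6, 7, 2]
  [6, 7, 2]
  [4, 5, 6]

Each entry (A^⊗3)_ij equals the minimum over all length-3 walks i = v_0 → v_1 → … → v_3 = j of Σ_t A[v_t][v_{t+1}]. For example, for (i, j) = (0, 2) we minimise over 9 possible intermediate vertex sequences; the minimum is 2, attained along the walk 0 → 2 → 0 → 2.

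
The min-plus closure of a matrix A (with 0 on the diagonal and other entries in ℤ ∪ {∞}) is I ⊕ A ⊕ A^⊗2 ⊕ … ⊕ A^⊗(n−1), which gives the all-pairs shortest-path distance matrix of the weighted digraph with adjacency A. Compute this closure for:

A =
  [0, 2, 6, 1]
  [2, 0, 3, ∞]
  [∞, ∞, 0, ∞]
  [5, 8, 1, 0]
Closure =
  [0, 2, 2, 1]
  [2, 0, 3, 3]
  [∞, ∞, 0, ∞]
  [5, 7, 1, 0]

This is the Floyd-Warshall all-pairs shortest-path computation. For each intermediate vertex k = 0, 1, …, 3, update dist[i][j] ← min(dist[i][j], dist[i][k] + dist[k][j]). The final matrix gives, for each (i, j), the minimum total weight of any directed path from i to j (possibly empty when i = j).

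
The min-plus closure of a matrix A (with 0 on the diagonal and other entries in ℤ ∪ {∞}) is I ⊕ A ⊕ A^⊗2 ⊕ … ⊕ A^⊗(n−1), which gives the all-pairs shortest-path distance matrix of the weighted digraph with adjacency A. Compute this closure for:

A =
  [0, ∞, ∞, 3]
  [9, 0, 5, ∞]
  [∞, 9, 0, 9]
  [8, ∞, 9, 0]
Closure =
  [0, 21, 12, 3]
  [9, 0, 5, 12]
  [17, 9, 0, 9]
  [8, 18, 9, 0]

This is the Floyd-Warshall all-pairs shortest-path computation. For each intermediate vertex k = 0, 1, …, 3, update dist[i][j] ← min(dist[i][j], dist[i][k] + dist[k][j]). The final matrix gives, for each (i, j), the minimum total weight of any directed path from i to j (possibly empty when i = j).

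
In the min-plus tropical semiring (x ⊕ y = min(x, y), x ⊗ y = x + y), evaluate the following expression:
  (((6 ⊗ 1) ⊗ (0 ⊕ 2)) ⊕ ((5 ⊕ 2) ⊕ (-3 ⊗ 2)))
(((6 ⊗ 1) ⊗ (0 ⊕ 2)) ⊕ ((5 ⊕ 2) ⊕ (-3 ⊗ 2))) = -1

Expand innermost to outermost. Recall ⊕ takes the minimum of its arguments and ⊗ takes their sum. Working out the expression (((6 ⊗ 1) ⊗ (0 ⊕ 2)) ⊕ ((5 ⊕ 2) ⊕ (-3 ⊗ 2))) gives -1.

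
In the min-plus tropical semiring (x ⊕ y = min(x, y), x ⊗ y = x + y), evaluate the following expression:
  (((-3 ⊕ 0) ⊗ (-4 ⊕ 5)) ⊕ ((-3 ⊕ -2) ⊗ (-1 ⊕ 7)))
(((-3 ⊕ 0) ⊗ (-4 ⊕ 5)) ⊕ ((-3 ⊕ -2) ⊗ (-1 ⊕ 7))) = -7

Expand innermost to outermost. Recall ⊕ takes the minimum of its arguments and ⊗ takes their sum. Working out the expression (((-3 ⊕ 0) ⊗ (-4 ⊕ 5)) ⊕ ((-3 ⊕ -2) ⊗ (-1 ⊕ 7))) gives -7.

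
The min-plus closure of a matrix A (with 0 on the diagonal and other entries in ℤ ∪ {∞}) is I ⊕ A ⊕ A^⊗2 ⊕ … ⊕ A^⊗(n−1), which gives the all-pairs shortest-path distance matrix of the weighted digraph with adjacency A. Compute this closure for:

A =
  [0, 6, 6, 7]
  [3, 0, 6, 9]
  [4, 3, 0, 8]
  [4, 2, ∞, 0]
Closure =
  [0, 6, 6, 7]
  [3, 0, 6, 9]
  [4, 3, 0, 8]
  [4, 2, 8, 0]

This is the Floyd-Warshall all-pairs shortest-path computation. For each intermediate vertex k = 0, 1, …, 3, update dist[i][j] ← min(dist[i][j], dist[i][k] + dist[k][j]). The final matrix gives, for each (i, j), the minimum total weight of any directed path from i to j (possibly empty when i = j).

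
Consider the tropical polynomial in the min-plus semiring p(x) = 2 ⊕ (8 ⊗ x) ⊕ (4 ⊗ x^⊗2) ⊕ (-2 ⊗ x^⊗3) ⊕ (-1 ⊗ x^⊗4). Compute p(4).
p(4) = 2

A tropical monomial a ⊗ x^⊗i evaluates to a + i · x. Evaluating each term at x = 4:
  Term 0 contributes 2 + 0 · 4 = 2
  Term 1 contributes 8 + 1 · 4 = 12
  Term 2 contributes 4 + 2 · 4 = 12
  Term 3 contributes -2 + 3 · 4 = 10
  Term 4 contributes -1 + 4 · 4 = 15
p(4) = ⊕ of these = min[2, 12, 12, 10, 15] = 2.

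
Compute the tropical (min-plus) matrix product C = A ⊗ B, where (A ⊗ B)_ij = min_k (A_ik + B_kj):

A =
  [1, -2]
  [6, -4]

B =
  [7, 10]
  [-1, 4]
A ⊗ B =
  [-3, 2]
  [-5, 0]

Apply the min-plus product entry-by-entry:
  C[0][0] = min over k of (A[0][0] + B[0][0] = 1 + 7 = 8, A[0][1] + B[1][0] = -2 + -1 = -3) = -3 (attained at k = 1)
  C[0][1] = min over k of (A[0][0] + B[0][1] = 1 + 10 = 11, A[0][1] + B[1][1] = -2 + 4 = 2) = 2 (attained at k = 1)
  C[1][0] = min over k of (A[1][0] + B[0][0] = 6 + 7 = 13, A[1][1] + B[1][0] = -4 + -1 = -5) = -5 (attained at k = 1)
  C[1][1] = min over k of (A[1][0] + B[0][1] = 6 + 10 = 16, A[1][1] + B[1][1] = -4 + 4 = 0) = 0 (attained at k = 1)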